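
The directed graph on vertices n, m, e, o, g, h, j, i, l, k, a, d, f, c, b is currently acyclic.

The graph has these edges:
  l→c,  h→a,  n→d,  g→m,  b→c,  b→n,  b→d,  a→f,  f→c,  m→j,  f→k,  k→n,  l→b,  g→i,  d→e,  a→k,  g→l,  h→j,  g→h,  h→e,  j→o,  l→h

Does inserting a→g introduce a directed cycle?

Yes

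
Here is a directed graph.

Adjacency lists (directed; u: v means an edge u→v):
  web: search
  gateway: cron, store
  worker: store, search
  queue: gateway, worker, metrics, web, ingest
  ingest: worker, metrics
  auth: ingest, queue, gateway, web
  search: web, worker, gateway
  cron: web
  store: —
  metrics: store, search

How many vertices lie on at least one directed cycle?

A vertex is on a directed cycle iff it belongs to a strongly connected component of size ≥ 2 (or has a self-loop).
The vertices on cycles are {web, cron, search, worker, gateway} — 5 in total.

5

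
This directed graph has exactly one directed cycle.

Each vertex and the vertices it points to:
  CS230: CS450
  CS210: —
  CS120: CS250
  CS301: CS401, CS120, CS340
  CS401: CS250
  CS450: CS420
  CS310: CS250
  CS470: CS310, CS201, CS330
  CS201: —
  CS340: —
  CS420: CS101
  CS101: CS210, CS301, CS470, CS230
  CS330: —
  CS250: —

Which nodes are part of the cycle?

DFS with gray/black marking from CS101:
CS101 gray
  CS210 gray
  CS210 black
  CS301 gray
    CS401 gray
      CS250 gray
      CS250 black
    CS401 black
    CS120 gray
      CS120→CS250: CS250 black — skip
    CS120 black
    CS340 gray
    CS340 black
  CS301 black
  CS470 gray
    CS310 gray
      CS310→CS250: CS250 black — skip
    CS310 black
    CS201 gray
    CS201 black
    CS330 gray
    CS330 black
  CS470 black
  CS230 gray
    CS450 gray
      CS420 gray
        CS420→CS101: CS101 is gray → back edge
Back edge closes the cycle CS101 → CS230 → CS450 → CS420 → CS101; its vertices are {CS101, CS230, CS420, CS450}.

CS101, CS230, CS420, CS450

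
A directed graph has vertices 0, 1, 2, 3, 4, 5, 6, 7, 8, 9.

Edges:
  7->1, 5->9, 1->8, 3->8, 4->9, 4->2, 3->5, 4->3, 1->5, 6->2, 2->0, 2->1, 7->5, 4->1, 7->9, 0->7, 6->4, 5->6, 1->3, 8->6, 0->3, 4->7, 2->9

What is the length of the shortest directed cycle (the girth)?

For each vertex v, BFS finds the shortest path from v back to v.
The shortest such closed walk is 6 → 4 → 1 → 8 → 6, length 4.

4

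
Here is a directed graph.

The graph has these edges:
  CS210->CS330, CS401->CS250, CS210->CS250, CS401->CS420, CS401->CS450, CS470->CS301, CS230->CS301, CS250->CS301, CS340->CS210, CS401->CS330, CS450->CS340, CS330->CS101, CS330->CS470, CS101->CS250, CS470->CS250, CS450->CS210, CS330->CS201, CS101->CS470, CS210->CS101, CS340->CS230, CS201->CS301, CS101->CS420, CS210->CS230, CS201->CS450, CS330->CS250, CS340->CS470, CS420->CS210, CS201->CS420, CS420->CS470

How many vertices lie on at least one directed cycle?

7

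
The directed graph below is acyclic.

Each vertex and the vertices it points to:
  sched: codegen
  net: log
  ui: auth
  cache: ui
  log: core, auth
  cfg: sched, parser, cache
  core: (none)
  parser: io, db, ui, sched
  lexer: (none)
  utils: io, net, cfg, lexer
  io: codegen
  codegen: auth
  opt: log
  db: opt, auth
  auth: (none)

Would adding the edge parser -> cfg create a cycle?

Yes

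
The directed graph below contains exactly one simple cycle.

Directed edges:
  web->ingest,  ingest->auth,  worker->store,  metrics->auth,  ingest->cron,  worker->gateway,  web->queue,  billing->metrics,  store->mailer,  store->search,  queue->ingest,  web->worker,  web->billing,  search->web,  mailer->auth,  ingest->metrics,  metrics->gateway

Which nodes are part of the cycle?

web, store, search, worker

DFS with gray/black marking from web:
web gray
  ingest gray
    cron gray
    cron black
    auth gray
    auth black
    metrics gray
      gateway gray
      gateway black
      metrics→auth: auth black — skip
    metrics black
  ingest black
  queue gray
    queue→ingest: ingest black — skip
  queue black
  worker gray
    worker→gateway: gateway black — skip
    store gray
      mailer gray
        mailer→auth: auth black — skip
      mailer black
      search gray
        search→web: web is gray → back edge
Back edge closes the cycle web → worker → store → search → web; its vertices are {web, store, search, worker}.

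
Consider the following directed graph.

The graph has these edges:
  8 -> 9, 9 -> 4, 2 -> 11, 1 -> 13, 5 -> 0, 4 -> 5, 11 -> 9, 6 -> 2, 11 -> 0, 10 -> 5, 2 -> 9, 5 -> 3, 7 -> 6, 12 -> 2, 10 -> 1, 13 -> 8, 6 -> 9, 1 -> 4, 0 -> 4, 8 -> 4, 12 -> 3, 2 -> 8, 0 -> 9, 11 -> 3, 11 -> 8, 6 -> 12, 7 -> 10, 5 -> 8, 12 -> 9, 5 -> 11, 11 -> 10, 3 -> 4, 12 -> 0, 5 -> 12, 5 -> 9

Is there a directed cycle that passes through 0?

0 is on a cycle iff 0 can reach itself via ≥1 edge.
0 → 4 → 5 → 0 — yes.

Yes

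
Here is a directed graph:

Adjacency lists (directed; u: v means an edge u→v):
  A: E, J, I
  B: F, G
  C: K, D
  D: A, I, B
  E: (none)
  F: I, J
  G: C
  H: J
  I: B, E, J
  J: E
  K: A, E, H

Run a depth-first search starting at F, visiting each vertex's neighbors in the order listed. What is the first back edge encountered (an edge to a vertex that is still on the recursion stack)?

DFS from F (visiting each vertex's neighbors in the order listed); mark gray on enter, black on exit:
F gray
  I gray
    B gray
      B→F: F is gray → back edge
First back edge: B → F.

B->F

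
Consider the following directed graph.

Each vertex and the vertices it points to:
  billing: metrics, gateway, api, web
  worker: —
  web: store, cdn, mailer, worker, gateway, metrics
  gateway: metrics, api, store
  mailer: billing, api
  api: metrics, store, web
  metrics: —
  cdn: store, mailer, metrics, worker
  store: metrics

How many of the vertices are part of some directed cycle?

A vertex is on a directed cycle iff it belongs to a strongly connected component of size ≥ 2 (or has a self-loop).
The vertices on cycles are {api, cdn, web, mailer, billing, gateway} — 6 in total.

6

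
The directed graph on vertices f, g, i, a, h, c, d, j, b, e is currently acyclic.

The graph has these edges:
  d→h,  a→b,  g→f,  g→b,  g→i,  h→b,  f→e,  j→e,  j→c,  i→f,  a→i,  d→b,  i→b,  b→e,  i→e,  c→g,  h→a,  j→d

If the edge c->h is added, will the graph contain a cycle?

No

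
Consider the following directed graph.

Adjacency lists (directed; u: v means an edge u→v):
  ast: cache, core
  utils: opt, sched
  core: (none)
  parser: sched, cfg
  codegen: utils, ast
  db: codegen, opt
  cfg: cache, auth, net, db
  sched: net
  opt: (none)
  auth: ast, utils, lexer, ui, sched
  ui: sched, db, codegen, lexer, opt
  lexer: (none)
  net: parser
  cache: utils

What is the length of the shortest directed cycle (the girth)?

3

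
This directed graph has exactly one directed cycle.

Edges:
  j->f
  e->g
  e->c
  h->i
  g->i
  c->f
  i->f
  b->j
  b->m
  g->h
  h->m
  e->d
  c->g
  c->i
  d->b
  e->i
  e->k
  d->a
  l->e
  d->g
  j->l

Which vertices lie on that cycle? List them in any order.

b, d, e, j, l

DFS with gray/black marking from e:
e gray
  d gray
    g gray
      h gray
        i gray
          f gray
          f black
        i black
        m gray
        m black
      h black
      g→i: i black — skip
    g black
    a gray
    a black
    b gray
      b→m: m black — skip
      j gray
        l gray
          l→e: e is gray → back edge
Back edge closes the cycle e → d → b → j → l → e; its vertices are {b, d, e, j, l}.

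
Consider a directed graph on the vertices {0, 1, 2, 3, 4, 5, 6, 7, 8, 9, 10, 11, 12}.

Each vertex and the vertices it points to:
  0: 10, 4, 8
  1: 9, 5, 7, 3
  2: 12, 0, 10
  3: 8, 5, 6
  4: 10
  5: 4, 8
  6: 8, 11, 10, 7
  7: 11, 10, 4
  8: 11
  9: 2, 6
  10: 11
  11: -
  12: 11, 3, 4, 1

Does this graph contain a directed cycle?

Yes

DFS with white/gray/black marking, starting from 5:
5 gray
  4 gray
    10 gray
      11 gray
      11 black
    10 black
  4 black
  8 gray
    8→11: 11 black — skip
  8 black
5 black
0 gray
  0→10: 10 black — skip
  0→4: 4 black — skip
  0→8: 8 black — skip
0 black
1 gray
  9 gray
    2 gray
      12 gray
        12→11: 11 black — skip
        3 gray
          3→8: 8 black — skip
          3→5: 5 black — skip
          6 gray
            6→8: 8 black — skip
            6→11: 11 black — skip
            6→10: 10 black — skip
            7 gray
              7→11: 11 black — skip
              7→10: 10 black — skip
              7→4: 4 black — skip
            7 black
          6 black
        3 black
        12→4: 4 black — skip
        12→1: 1 is gray → back edge
Back edge found, so a cycle exists: 1 → 9 → 2 → 12 → 1.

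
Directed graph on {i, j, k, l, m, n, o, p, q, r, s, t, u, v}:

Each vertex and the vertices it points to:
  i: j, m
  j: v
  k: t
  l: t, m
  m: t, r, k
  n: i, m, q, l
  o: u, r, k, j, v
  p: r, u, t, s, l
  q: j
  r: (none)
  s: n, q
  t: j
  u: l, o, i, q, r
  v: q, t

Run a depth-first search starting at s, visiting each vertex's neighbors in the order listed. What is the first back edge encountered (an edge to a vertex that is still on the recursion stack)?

DFS from s (visiting each vertex's neighbors in the order listed); mark gray on enter, black on exit:
s gray
  n gray
    i gray
      j gray
        v gray
          q gray
            q→j: j is gray → back edge
First back edge: q → j.

q->j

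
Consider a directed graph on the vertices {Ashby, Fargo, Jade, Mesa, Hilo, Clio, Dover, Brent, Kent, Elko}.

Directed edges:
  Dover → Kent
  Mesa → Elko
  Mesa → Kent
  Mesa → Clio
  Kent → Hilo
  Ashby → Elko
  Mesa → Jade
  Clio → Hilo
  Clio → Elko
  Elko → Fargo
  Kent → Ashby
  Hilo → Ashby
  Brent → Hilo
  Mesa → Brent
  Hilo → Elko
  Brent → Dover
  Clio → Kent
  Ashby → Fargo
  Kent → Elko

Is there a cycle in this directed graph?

No

DFS with white/gray/black marking, starting from Kent:
Kent gray
  Elko gray
    Fargo gray
    Fargo black
  Elko black
  Hilo gray
    Ashby gray
      Ashby→Elko: Elko black — skip
      Ashby→Fargo: Fargo black — skip
    Ashby black
    Hilo→Elko: Elko black — skip
  Hilo black
  Kent→Ashby: Ashby black — skip
Kent black
Jade gray
Jade black
Mesa gray
  Mesa→Jade: Jade black — skip
  Mesa→Kent: Kent black — skip
  Brent gray
    Brent→Hilo: Hilo black — skip
    Dover gray
      Dover→Kent: Kent black — skip
    Dover black
  Brent black
  Clio gray
    Clio→Kent: Kent black — skip
    Clio→Elko: Elko black — skip
    Clio→Hilo: Hilo black — skip
  Clio black
  Mesa→Elko: Elko black — skip
Mesa black
Every edge goes to a white or black vertex — no back edge, so the graph is acyclic.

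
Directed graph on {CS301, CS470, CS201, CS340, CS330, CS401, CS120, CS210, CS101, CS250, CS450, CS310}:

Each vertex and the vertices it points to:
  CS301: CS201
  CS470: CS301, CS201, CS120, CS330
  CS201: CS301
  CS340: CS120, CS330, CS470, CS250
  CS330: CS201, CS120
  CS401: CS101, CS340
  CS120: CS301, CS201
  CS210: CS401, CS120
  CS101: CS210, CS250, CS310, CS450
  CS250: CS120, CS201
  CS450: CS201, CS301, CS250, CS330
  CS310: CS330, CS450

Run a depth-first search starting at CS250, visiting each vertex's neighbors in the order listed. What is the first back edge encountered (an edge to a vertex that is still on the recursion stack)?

CS201→CS301

DFS from CS250 (visiting each vertex's neighbors in the order listed); mark gray on enter, black on exit:
CS250 gray
  CS120 gray
    CS301 gray
      CS201 gray
        CS201→CS301: CS301 is gray → back edge
First back edge: CS201 → CS301.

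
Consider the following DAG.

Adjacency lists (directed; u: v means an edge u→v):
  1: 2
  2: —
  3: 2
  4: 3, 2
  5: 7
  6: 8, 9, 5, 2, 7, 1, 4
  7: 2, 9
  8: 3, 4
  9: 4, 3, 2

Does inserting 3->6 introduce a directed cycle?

Adding 3→6 creates a cycle iff 6 can already reach 3.
Path from 6: 6 → 8 → 3.
So 6 → … → 3 → 6 is a cycle.

Yes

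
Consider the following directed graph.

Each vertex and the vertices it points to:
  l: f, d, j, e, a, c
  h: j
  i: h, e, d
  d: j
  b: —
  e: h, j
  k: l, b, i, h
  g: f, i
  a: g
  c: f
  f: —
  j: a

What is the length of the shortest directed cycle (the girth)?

5

For each vertex v, BFS finds the shortest path from v back to v.
The shortest such closed walk is a → g → i → e → j → a, length 5.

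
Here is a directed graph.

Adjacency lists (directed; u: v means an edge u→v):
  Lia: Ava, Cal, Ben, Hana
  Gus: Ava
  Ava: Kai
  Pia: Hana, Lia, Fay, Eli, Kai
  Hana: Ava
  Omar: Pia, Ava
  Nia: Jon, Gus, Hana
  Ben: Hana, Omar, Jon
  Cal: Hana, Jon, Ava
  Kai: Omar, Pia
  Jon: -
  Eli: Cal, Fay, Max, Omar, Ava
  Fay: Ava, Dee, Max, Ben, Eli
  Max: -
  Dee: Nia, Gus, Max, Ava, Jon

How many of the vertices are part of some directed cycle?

A vertex is on a directed cycle iff it belongs to a strongly connected component of size ≥ 2 (or has a self-loop).
The vertices on cycles are {Ava, Ben, Cal, Dee, Eli, Fay, Gus, Kai, Lia, Nia, Pia, Hana, Omar} — 13 in total.

13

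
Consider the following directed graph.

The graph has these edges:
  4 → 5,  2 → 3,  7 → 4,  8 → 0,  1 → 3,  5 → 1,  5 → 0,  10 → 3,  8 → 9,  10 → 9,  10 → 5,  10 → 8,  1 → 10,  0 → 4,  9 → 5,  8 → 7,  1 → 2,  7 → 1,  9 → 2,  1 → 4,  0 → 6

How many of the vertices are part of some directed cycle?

8

A vertex is on a directed cycle iff it belongs to a strongly connected component of size ≥ 2 (or has a self-loop).
The vertices on cycles are {0, 1, 4, 5, 7, 8, 9, 10} — 8 in total.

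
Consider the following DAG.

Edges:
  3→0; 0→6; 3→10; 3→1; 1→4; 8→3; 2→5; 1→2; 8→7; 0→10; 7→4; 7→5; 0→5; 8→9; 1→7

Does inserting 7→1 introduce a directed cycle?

Yes

Adding 7→1 creates a cycle iff 1 can already reach 7.
Path from 1: 1 → 7.
So 1 → … → 7 → 1 is a cycle.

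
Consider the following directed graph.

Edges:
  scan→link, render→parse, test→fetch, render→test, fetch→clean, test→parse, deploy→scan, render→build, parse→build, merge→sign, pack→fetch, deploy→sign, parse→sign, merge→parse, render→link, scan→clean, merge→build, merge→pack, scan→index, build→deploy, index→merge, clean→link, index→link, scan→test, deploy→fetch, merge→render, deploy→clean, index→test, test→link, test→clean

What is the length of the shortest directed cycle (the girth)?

For each vertex v, BFS finds the shortest path from v back to v.
The shortest such closed walk is index → merge → build → deploy → scan → index, length 5.

5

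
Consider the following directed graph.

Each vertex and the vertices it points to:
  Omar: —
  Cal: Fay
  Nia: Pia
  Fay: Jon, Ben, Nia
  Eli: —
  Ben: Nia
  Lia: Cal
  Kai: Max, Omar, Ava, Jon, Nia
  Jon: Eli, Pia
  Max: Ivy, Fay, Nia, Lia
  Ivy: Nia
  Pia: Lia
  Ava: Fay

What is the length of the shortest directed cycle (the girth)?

5

For each vertex v, BFS finds the shortest path from v back to v.
The shortest such closed walk is Jon → Pia → Lia → Cal → Fay → Jon, length 5.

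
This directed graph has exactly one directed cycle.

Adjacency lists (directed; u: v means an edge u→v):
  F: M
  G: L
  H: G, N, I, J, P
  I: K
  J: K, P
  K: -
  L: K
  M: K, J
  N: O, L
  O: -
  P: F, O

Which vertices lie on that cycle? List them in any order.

F, J, M, P

DFS with gray/black marking from J:
J gray
  K gray
  K black
  P gray
    F gray
      M gray
        M→K: K black — skip
        M→J: J is gray → back edge
Back edge closes the cycle J → P → F → M → J; its vertices are {F, J, M, P}.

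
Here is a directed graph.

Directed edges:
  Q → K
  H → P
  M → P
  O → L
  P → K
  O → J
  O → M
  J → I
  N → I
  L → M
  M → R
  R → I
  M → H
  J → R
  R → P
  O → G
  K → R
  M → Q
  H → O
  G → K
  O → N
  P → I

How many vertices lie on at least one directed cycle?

7

A vertex is on a directed cycle iff it belongs to a strongly connected component of size ≥ 2 (or has a self-loop).
The vertices on cycles are {H, K, L, M, O, P, R} — 7 in total.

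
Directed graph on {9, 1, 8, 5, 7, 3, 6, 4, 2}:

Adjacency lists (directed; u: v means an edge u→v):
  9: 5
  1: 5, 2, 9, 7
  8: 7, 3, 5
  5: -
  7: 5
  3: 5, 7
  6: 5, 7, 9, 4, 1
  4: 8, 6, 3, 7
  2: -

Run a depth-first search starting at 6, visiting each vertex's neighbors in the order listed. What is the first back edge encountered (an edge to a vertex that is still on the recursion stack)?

4->6

DFS from 6 (visiting each vertex's neighbors in the order listed); mark gray on enter, black on exit:
6 gray
  5 gray
  5 black
  7 gray
    7→5: 5 black — skip
  7 black
  9 gray
    9→5: 5 black — skip
  9 black
  4 gray
    8 gray
      8→7: 7 black — skip
      3 gray
        3→5: 5 black — skip
        3→7: 7 black — skip
      3 black
      8→5: 5 black — skip
    8 black
    4→6: 6 is gray → back edge
First back edge: 4 → 6.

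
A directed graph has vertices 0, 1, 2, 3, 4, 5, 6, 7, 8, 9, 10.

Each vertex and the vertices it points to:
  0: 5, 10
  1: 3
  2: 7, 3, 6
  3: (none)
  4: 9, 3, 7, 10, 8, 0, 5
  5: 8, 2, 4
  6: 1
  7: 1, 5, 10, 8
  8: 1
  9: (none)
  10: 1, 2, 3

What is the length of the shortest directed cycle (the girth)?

For each vertex v, BFS finds the shortest path from v back to v.
The shortest such closed walk is 4 → 5 → 4, length 2.

2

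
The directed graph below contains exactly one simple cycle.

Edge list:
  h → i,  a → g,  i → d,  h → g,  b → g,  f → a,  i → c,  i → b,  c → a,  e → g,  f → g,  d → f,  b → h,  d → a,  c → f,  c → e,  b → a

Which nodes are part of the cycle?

b, h, i

DFS with gray/black marking from i:
i gray
  c gray
    a gray
      g gray
      g black
    a black
    f gray
      f→a: a black — skip
      f→g: g black — skip
    f black
    e gray
      e→g: g black — skip
    e black
  c black
  d gray
    d→a: a black — skip
    d→f: f black — skip
  d black
  b gray
    h gray
      h→i: i is gray → back edge
Back edge closes the cycle i → b → h → i; its vertices are {b, h, i}.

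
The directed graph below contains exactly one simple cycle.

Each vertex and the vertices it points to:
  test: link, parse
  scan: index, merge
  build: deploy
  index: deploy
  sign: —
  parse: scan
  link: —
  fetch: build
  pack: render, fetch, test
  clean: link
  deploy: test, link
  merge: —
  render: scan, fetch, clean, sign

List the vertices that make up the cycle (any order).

DFS with gray/black marking from test:
test gray
  link gray
  link black
  parse gray
    scan gray
      index gray
        deploy gray
          deploy→test: test is gray → back edge
Back edge closes the cycle test → parse → scan → index → deploy → test; its vertices are {scan, test, index, parse, deploy}.

scan, test, index, parse, deploy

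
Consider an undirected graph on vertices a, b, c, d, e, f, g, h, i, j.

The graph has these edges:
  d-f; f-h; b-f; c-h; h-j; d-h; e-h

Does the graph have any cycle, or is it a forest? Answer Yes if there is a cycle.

DFS, tracking each vertex's parent; an edge to a visited non-parent vertex closes a cycle.
Start from f:
visit f (parent –)
  visit b (parent f)
    b–f: parent, skip
  visit h (parent f)
    visit e (parent h)
      e–h: parent, skip
    visit j (parent h)
      j–h: parent, skip
    h–f: parent, skip
    visit c (parent h)
      c–h: parent, skip
    visit d (parent h)
      d–f: f visited and ≠ parent → cycle
Cycle: f – h – d – f.

Yes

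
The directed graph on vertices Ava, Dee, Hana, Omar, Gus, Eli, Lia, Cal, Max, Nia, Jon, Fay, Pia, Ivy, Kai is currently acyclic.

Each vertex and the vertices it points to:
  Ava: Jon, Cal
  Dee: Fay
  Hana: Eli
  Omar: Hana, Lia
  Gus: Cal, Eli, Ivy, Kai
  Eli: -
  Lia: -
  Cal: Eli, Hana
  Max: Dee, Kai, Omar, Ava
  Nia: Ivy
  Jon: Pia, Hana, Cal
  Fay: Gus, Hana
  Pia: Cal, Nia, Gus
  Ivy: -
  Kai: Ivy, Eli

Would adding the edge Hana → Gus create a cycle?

Adding Hana→Gus creates a cycle iff Gus can already reach Hana.
Path from Gus: Gus → Cal → Hana.
So Gus → … → Hana → Gus is a cycle.

Yes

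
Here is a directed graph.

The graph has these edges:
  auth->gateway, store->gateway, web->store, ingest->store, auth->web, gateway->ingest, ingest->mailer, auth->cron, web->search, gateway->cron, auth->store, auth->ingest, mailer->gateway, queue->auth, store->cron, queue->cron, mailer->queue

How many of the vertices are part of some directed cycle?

7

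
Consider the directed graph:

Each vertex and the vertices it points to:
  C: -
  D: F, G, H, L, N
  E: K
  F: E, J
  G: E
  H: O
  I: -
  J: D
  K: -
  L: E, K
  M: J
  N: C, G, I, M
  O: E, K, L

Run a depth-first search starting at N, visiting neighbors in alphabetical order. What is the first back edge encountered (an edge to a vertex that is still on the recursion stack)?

F→J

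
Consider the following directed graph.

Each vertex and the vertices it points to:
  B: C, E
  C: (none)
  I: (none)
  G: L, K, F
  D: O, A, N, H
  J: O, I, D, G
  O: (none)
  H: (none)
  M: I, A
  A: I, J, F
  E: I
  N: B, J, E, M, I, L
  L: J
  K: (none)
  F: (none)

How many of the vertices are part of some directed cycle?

A vertex is on a directed cycle iff it belongs to a strongly connected component of size ≥ 2 (or has a self-loop).
The vertices on cycles are {A, D, G, J, L, M, N} — 7 in total.

7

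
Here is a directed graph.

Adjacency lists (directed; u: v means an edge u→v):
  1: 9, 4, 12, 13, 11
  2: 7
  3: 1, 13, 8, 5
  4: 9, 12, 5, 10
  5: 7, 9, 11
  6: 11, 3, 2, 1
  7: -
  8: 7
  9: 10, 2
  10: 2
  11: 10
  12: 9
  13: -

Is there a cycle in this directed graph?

DFS with white/gray/black marking, starting from 11:
11 gray
  10 gray
    2 gray
      7 gray
      7 black
    2 black
  10 black
11 black
1 gray
  9 gray
    9→10: 10 black — skip
    9→2: 2 black — skip
  9 black
  4 gray
    4→9: 9 black — skip
    12 gray
      12→9: 9 black — skip
    12 black
    5 gray
      5→7: 7 black — skip
      5→9: 9 black — skip
      5→11: 11 black — skip
    5 black
    4→10: 10 black — skip
  4 black
  1→12: 12 black — skip
  13 gray
  13 black
  1→11: 11 black — skip
1 black
3 gray
  3→1: 1 black — skip
  3→13: 13 black — skip
  8 gray
    8→7: 7 black — skip
  8 black
  3→5: 5 black — skip
3 black
6 gray
  6→11: 11 black — skip
  6→3: 3 black — skip
  6→2: 2 black — skip
  6→1: 1 black — skip
6 black
Every edge goes to a white or black vertex — no back edge, so the graph is acyclic.

No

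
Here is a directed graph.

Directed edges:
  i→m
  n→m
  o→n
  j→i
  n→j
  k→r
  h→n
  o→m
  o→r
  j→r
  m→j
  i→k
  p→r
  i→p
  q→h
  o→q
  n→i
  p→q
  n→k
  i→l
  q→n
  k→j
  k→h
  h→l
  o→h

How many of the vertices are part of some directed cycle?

A vertex is on a directed cycle iff it belongs to a strongly connected component of size ≥ 2 (or has a self-loop).
The vertices on cycles are {h, i, j, k, m, n, p, q} — 8 in total.

8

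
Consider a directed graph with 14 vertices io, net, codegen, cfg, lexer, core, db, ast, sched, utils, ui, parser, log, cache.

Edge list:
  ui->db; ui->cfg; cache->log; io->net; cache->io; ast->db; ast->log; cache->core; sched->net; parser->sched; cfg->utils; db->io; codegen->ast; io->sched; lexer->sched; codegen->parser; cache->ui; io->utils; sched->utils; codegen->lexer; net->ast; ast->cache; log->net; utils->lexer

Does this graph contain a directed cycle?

Yes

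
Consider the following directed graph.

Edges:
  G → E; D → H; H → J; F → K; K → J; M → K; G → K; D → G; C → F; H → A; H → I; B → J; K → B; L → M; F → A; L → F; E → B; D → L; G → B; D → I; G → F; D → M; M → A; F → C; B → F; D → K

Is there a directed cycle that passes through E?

No

E lies on a cycle iff there is a path from E back to itself.
Exploring from E, it never reaches itself; equivalently, its strongly connected component is a singleton.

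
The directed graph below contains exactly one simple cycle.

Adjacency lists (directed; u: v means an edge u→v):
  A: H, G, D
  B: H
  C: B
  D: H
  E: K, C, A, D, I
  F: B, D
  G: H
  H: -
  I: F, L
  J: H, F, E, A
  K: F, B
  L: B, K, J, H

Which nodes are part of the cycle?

DFS with gray/black marking from J:
J gray
  H gray
  H black
  F gray
    B gray
      B→H: H black — skip
    B black
    D gray
      D→H: H black — skip
    D black
  F black
  E gray
    K gray
      K→F: F black — skip
      K→B: B black — skip
    K black
    C gray
      C→B: B black — skip
    C black
    A gray
      A→H: H black — skip
      G gray
        G→H: H black — skip
      G black
      A→D: D black — skip
    A black
    E→D: D black — skip
    I gray
      I→F: F black — skip
      L gray
        L→B: B black — skip
        L→K: K black — skip
        L→J: J is gray → back edge
Back edge closes the cycle J → E → I → L → J; its vertices are {E, I, J, L}.

E, I, J, L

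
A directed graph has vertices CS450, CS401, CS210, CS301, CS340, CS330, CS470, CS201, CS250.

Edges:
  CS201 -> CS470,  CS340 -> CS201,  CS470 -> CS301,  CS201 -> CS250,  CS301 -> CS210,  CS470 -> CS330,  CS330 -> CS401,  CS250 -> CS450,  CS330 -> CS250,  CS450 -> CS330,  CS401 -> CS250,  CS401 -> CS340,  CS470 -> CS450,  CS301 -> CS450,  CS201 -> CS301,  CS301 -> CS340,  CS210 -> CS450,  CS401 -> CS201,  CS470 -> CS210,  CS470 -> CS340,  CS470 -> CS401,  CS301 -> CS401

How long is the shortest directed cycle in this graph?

3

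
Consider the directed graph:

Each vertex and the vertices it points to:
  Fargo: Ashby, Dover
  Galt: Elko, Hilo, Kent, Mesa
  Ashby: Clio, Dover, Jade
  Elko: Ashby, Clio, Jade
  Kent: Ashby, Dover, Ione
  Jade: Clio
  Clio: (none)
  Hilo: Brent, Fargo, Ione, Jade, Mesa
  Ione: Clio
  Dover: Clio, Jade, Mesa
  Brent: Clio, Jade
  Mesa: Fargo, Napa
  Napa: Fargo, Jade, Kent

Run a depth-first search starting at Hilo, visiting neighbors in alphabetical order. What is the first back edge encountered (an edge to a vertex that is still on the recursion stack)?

Mesa->Fargo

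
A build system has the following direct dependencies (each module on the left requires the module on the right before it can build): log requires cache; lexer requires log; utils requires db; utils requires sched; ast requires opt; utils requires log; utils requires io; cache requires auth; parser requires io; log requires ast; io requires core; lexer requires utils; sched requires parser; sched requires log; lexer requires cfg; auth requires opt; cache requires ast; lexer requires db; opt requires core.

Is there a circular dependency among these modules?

No

DFS with white/gray/black marking, starting from db:
db gray
db black
io gray
  core gray
  core black
io black
auth gray
  opt gray
    opt→core: core black — skip
  opt black
auth black
utils gray
  utils→db: db black — skip
  utils→io: io black — skip
  log gray
    cache gray
      cache→auth: auth black — skip
      ast gray
        ast→opt: opt black — skip
      ast black
    cache black
    log→ast: ast black — skip
  log black
  sched gray
    parser gray
      parser→io: io black — skip
    parser black
    sched→log: log black — skip
  sched black
utils black
lexer gray
  lexer→db: db black — skip
  cfg gray
  cfg black
  lexer→log: log black — skip
  lexer→utils: utils black — skip
lexer black
Every edge goes to a white or black vertex — no back edge, so the graph is acyclic.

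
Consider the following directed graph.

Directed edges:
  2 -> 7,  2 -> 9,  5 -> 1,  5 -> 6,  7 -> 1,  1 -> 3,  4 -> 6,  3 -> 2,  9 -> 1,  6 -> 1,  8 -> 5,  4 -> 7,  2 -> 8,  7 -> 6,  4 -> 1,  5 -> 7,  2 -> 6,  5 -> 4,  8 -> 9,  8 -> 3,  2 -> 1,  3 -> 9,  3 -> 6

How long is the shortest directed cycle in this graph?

3

For each vertex v, BFS finds the shortest path from v back to v.
The shortest such closed walk is 8 → 3 → 2 → 8, length 3.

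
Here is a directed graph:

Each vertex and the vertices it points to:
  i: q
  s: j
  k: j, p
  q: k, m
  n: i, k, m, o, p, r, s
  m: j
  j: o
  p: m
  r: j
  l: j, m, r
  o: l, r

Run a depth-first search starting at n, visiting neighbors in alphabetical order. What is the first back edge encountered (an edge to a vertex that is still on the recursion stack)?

l→j

DFS from n (visiting neighbors in alphabetical order); mark gray on enter, black on exit:
n gray
  i gray
    q gray
      k gray
        j gray
          o gray
            l gray
              l→j: j is gray → back edge
First back edge: l → j.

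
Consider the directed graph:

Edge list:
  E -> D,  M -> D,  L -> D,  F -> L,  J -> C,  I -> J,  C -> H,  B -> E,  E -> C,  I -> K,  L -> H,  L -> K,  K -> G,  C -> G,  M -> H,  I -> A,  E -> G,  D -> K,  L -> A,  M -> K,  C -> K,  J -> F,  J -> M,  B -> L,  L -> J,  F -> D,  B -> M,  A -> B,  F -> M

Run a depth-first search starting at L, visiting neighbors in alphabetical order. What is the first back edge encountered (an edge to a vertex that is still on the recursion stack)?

B->L

DFS from L (visiting neighbors in alphabetical order); mark gray on enter, black on exit:
L gray
  A gray
    B gray
      E gray
        C gray
          G gray
          G black
          H gray
          H black
          K gray
            K→G: G black — skip
          K black
        C black
        D gray
          D→K: K black — skip
        D black
        E→G: G black — skip
      E black
      B→L: L is gray → back edge
First back edge: B → L.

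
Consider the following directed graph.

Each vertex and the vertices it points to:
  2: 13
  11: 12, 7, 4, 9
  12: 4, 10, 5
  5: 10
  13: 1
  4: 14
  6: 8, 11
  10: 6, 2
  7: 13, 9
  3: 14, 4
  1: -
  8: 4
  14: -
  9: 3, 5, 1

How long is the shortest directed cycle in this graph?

For each vertex v, BFS finds the shortest path from v back to v.
The shortest such closed walk is 10 → 6 → 11 → 12 → 10, length 4.

4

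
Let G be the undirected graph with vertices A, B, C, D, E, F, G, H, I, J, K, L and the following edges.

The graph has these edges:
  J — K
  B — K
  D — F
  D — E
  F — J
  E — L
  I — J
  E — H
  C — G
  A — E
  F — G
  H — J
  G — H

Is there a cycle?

DFS, tracking each vertex's parent; an edge to a visited non-parent vertex closes a cycle.
Start from B:
visit B (parent –)
  visit K (parent B)
    visit J (parent K)
      visit I (parent J)
        I–J: parent, skip
      visit H (parent J)
        visit G (parent H)
          visit F (parent G)
            F–G: parent, skip
            visit D (parent F)
              D–F: parent, skip
              visit E (parent D)
                E–H: H visited and ≠ parent → cycle
Cycle: H – G – F – D – E – H.

Yes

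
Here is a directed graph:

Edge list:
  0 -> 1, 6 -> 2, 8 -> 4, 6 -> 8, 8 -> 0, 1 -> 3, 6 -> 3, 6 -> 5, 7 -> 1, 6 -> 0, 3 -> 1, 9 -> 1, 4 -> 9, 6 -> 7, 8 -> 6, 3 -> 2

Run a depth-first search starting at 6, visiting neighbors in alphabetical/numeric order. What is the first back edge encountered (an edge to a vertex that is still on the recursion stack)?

3→1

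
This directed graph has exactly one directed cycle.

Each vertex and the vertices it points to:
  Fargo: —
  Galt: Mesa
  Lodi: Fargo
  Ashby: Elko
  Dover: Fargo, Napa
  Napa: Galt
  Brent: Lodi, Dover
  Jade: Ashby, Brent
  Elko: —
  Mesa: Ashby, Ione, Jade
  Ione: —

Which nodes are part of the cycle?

DFS with gray/black marking from Mesa:
Mesa gray
  Ashby gray
    Elko gray
    Elko black
  Ashby black
  Ione gray
  Ione black
  Jade gray
    Jade→Ashby: Ashby black — skip
    Brent gray
      Lodi gray
        Fargo gray
        Fargo black
      Lodi black
      Dover gray
        Dover→Fargo: Fargo black — skip
        Napa gray
          Galt gray
            Galt→Mesa: Mesa is gray → back edge
Back edge closes the cycle Mesa → Jade → Brent → Dover → Napa → Galt → Mesa; its vertices are {Galt, Jade, Mesa, Napa, Brent, Dover}.

Galt, Jade, Mesa, Napa, Brent, Dover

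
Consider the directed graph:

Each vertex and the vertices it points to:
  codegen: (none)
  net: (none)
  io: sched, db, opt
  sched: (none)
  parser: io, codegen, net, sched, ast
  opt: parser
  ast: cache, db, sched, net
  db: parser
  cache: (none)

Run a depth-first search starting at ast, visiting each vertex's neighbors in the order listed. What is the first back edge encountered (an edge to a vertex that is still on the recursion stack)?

DFS from ast (visiting each vertex's neighbors in the order listed); mark gray on enter, black on exit:
ast gray
  cache gray
  cache black
  db gray
    parser gray
      io gray
        sched gray
        sched black
        io→db: db is gray → back edge
First back edge: io → db.

io->db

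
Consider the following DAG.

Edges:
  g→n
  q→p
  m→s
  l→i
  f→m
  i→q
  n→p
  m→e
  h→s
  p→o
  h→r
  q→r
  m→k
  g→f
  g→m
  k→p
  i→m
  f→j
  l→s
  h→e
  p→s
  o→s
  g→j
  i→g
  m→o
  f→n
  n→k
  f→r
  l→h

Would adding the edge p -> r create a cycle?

No

Adding p→r creates a cycle iff r can already reach p.
Explore from r: no path reaches p. The graph stays acyclic.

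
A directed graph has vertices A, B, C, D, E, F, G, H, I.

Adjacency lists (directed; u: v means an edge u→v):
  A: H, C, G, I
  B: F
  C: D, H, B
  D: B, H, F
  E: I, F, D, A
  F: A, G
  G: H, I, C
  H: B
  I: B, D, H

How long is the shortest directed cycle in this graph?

4

For each vertex v, BFS finds the shortest path from v back to v.
The shortest such closed walk is F → A → H → B → F, length 4.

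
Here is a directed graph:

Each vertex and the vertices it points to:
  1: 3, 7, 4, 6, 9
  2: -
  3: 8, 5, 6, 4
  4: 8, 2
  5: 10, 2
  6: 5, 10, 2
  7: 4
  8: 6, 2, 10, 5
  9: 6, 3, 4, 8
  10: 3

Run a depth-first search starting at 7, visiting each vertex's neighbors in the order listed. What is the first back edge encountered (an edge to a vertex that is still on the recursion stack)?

3→8

DFS from 7 (visiting each vertex's neighbors in the order listed); mark gray on enter, black on exit:
7 gray
  4 gray
    8 gray
      6 gray
        5 gray
          10 gray
            3 gray
              3→8: 8 is gray → back edge
First back edge: 3 → 8.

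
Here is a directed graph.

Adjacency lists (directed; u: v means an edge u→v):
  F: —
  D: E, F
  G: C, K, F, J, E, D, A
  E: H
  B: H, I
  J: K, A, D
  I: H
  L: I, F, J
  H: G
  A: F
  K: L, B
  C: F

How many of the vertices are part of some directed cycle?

9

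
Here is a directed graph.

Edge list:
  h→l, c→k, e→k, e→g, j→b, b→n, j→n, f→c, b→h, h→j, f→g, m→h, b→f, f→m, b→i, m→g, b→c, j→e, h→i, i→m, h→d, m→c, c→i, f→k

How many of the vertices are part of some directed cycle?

7

A vertex is on a directed cycle iff it belongs to a strongly connected component of size ≥ 2 (or has a self-loop).
The vertices on cycles are {b, c, f, h, i, j, m} — 7 in total.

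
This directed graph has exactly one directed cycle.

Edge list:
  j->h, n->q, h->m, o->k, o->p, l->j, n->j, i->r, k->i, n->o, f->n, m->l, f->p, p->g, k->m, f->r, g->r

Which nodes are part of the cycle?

DFS with gray/black marking from j:
j gray
  h gray
    m gray
      l gray
        l→j: j is gray → back edge
Back edge closes the cycle j → h → m → l → j; its vertices are {h, j, l, m}.

h, j, l, m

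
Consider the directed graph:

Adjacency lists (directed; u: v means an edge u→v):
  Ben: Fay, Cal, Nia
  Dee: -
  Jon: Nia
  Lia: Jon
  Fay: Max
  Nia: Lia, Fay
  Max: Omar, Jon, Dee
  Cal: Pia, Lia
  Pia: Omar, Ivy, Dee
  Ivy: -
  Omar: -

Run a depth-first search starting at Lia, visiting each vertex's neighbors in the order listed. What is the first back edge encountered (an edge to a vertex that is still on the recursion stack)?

Nia->Lia

DFS from Lia (visiting each vertex's neighbors in the order listed); mark gray on enter, black on exit:
Lia gray
  Jon gray
    Nia gray
      Nia→Lia: Lia is gray → back edge
First back edge: Nia → Lia.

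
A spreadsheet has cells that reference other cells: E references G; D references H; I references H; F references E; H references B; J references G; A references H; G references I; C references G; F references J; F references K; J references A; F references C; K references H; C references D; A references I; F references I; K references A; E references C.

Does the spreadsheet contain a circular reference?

No

DFS with white/gray/black marking, starting from E:
E gray
  C gray
    G gray
      I gray
        H gray
          B gray
          B black
        H black
      I black
    G black
    D gray
      D→H: H black — skip
    D black
  C black
  E→G: G black — skip
E black
A gray
  A→I: I black — skip
  A→H: H black — skip
A black
F gray
  F→I: I black — skip
  F→C: C black — skip
  F→E: E black — skip
  J gray
    J→G: G black — skip
    J→A: A black — skip
  J black
  K gray
    K→A: A black — skip
    K→H: H black — skip
  K black
F black
Every edge goes to a white or black vertex — no back edge, so the graph is acyclic.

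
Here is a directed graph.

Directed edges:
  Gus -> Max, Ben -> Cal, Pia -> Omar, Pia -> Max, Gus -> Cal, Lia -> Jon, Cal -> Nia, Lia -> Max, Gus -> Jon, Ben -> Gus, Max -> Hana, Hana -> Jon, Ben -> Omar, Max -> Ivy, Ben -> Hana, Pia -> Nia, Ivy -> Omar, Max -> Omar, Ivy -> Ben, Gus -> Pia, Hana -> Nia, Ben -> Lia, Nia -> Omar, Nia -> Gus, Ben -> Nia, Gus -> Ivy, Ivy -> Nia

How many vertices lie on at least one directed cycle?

A vertex is on a directed cycle iff it belongs to a strongly connected component of size ≥ 2 (or has a self-loop).
The vertices on cycles are {Ben, Cal, Gus, Ivy, Lia, Max, Nia, Pia, Hana} — 9 in total.

9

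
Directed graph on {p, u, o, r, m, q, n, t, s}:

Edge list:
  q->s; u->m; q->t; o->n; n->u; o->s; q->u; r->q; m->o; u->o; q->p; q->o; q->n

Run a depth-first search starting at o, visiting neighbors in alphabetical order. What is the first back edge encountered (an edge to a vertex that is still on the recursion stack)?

m→o

DFS from o (visiting neighbors in alphabetical order); mark gray on enter, black on exit:
o gray
  n gray
    u gray
      m gray
        m→o: o is gray → back edge
First back edge: m → o.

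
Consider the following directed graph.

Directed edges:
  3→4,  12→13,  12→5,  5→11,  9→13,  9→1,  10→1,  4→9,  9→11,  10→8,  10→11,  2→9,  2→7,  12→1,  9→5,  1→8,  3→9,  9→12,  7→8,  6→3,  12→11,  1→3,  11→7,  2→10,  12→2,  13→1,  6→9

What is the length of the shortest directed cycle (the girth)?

3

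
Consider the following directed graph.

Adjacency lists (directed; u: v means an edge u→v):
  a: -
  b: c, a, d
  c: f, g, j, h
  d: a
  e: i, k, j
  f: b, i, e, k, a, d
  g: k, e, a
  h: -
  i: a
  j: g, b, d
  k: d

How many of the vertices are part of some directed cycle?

A vertex is on a directed cycle iff it belongs to a strongly connected component of size ≥ 2 (or has a self-loop).
The vertices on cycles are {b, c, e, f, g, j} — 6 in total.

6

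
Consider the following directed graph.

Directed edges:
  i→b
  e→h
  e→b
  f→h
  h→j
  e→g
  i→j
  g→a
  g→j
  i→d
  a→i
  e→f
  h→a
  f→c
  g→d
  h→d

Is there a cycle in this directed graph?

No

DFS with white/gray/black marking, starting from a:
a gray
  i gray
    b gray
    b black
    j gray
    j black
    d gray
    d black
  i black
a black
c gray
c black
e gray
  h gray
    h→d: d black — skip
    h→a: a black — skip
    h→j: j black — skip
  h black
  e→b: b black — skip
  g gray
    g→j: j black — skip
    g→d: d black — skip
    g→a: a black — skip
  g black
  f gray
    f→c: c black — skip
    f→h: h black — skip
  f black
e black
Every edge goes to a white or black vertex — no back edge, so the graph is acyclic.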